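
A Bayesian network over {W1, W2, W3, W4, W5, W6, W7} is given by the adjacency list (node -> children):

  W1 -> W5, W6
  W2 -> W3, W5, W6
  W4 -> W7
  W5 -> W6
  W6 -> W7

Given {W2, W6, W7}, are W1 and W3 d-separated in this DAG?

Yes

4 paths connect W1 and W3; each must be blocked for d-separation to hold:
Path 1: W1 → W6 ← W2 → W3
  W2 is a fork here and W2 is conditioned on, so the path is blocked at W2.
Path 2: W1 → W6 ← W5 ← W2 → W3
  W2 is a fork here and W2 is conditioned on, so the path is blocked at W2.
Path 3: W1 → W5 ← W2 → W3
  W2 is a fork here and W2 is conditioned on, so the path is blocked at W2.
Path 4: W1 → W5 → W6 ← W2 → W3
  W2 is a fork here and W2 is conditioned on, so the path is blocked at W2.
Since every path is blocked, d-separation holds.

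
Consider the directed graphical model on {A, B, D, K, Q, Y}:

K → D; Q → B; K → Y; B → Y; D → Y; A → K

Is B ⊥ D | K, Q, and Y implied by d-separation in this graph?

There are 2 undirected paths between B and D; checking each against the conditioning set {K, Q, Y}:
  1. B → Y ← D — Y:collider[open] ⇒ active
  2. B → Y ← K → D — Y:collider[open]; K:fork[blocks] ⇒ blocked
Because an active path exists, B and D are not d-separated.

No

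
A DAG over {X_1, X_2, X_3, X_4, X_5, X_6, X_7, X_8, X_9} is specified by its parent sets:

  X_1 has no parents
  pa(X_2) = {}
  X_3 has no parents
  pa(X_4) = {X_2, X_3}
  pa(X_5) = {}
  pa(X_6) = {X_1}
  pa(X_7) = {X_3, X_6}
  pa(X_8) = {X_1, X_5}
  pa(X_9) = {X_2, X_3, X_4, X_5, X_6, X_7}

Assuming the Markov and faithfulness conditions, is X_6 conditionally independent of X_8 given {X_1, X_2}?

There are 6 undirected paths between X_6 and X_8; checking each against the conditioning set {X_1, X_2}:
  1. X_6 → X_9 ← X_5 → X_8 — X_9:collider[blocks]; X_5:fork[open] ⇒ blocked
  2. X_6 → X_7 → X_9 ← X_5 → X_8 — X_7:chain[open]; X_9:collider[blocks]; X_5:fork[open] ⇒ blocked
  3. X_6 → X_7 ← X_3 → X_4 → X_9 ← X_5 → X_8 — X_7:collider[blocks]; X_3:fork[open]; X_4:chain[open]; X_9:collider[blocks]; X_5:fork[open] ⇒ blocked
  4. X_6 → X_7 ← X_3 → X_4 ← X_2 → X_9 ← X_5 → X_8 — X_7:collider[blocks]; X_3:fork[open]; X_4:collider[blocks]; X_2:fork[blocks]; X_9:collider[blocks]; X_5:fork[open] ⇒ blocked
  5. X_6 → X_7 ← X_3 → X_9 ← X_5 → X_8 — X_7:collider[blocks]; X_3:fork[open]; X_9:collider[blocks]; X_5:fork[open] ⇒ blocked
  6. X_6 ← X_1 → X_8 — X_1:fork[blocks] ⇒ blocked
Since every path is blocked, d-separation holds.

Yes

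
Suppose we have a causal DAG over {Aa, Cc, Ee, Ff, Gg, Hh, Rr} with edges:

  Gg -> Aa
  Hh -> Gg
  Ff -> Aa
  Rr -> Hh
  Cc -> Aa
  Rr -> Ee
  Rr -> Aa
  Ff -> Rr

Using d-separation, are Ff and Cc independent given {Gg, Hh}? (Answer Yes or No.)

Yes — Ff and Cc are d-separated given {Gg, Hh}.

There are 3 undirected paths between Ff and Cc; checking each against the conditioning set {Gg, Hh}:
Path 1: Ff → Rr → Hh → Gg → Aa ← Cc
  Hh is a chain here and Hh is conditioned on, so the path is blocked at Hh.
Path 2: Ff → Rr → Aa ← Cc
  Aa is a collider here and neither Aa nor any of its descendants is conditioned on, so the collider stays closed — the path is blocked at Aa.
Path 3: Ff → Aa ← Cc
  Aa is a collider here and neither Aa nor any of its descendants is conditioned on, so the collider stays closed — the path is blocked at Aa.
All paths are blocked; Ff ⊥ Cc | {Gg, Hh} holds.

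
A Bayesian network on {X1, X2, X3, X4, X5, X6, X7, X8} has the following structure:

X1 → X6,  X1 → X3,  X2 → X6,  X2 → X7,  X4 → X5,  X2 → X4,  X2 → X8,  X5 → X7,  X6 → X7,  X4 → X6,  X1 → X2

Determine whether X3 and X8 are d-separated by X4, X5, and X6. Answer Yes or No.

There are 6 undirected paths between X3 and X8; checking each against the conditioning set {X4, X5, X6}:
Path 1: X3 ← X1 → X6 ← X4 → X5 → X7 ← X2 → X8
  X4 is a fork here and X4 is conditioned on, so the path is blocked at X4.
Path 2: X3 ← X1 → X6 ← X4 ← X2 → X8
  X4 is a chain here and X4 is conditioned on, so the path is blocked at X4.
Path 3: X3 ← X1 → X6 ← X2 → X8
  X1 is a fork and X1 is not conditioned on; X6 is a collider and X6 is conditioned on, which opens it; X2 is a fork and X2 is not conditioned on — no node blocks this path, so it is active.
Path 4: X3 ← X1 → X6 → X7 ← X5 ← X4 ← X2 → X8
  X6 is a chain here and X6 is conditioned on, so the path is blocked at X6.
Path 5: X3 ← X1 → X6 → X7 ← X2 → X8
  X6 is a chain here and X6 is conditioned on, so the path is blocked at X6.
Path 6: X3 ← X1 → X2 → X8
  X1 is a fork and X1 is not conditioned on; X2 is a chain and X2 is not conditioned on — no node blocks this path, so it is active.
Since the path X3 ← X1 → X6 ← X2 → X8 is active, X3 and X8 are not d-separated given {X4, X5, X6}.

No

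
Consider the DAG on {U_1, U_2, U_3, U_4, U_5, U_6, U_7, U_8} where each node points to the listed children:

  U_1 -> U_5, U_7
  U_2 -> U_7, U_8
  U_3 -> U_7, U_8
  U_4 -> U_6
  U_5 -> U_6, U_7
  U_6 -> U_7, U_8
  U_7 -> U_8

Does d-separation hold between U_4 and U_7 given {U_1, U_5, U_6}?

Yes

6 paths connect U_4 and U_7; each must be blocked for d-separation to hold:
Path 1: U_4 → U_6 → U_8 ← U_3 → U_7
  U_6 is a chain here and U_6 is conditioned on, so the path is blocked at U_6.
Path 2: U_4 → U_6 → U_8 ← U_2 → U_7
  U_6 is a chain here and U_6 is conditioned on, so the path is blocked at U_6.
Path 3: U_4 → U_6 → U_8 ← U_7
  U_6 is a chain here and U_6 is conditioned on, so the path is blocked at U_6.
Path 4: U_4 → U_6 → U_7
  U_6 is a chain here and U_6 is conditioned on, so the path is blocked at U_6.
Path 5: U_4 → U_6 ← U_5 ← U_1 → U_7
  U_5 is a chain here and U_5 is conditioned on, so the path is blocked at U_5.
Path 6: U_4 → U_6 ← U_5 → U_7
  U_5 is a fork here and U_5 is conditioned on, so the path is blocked at U_5.
Every path is blocked, so U_4 and U_7 are d-separated given {U_1, U_5, U_6}.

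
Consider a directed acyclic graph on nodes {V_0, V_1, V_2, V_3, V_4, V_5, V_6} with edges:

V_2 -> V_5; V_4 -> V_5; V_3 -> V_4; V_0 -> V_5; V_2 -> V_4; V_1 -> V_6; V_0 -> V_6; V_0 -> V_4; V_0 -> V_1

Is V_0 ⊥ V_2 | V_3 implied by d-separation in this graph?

Yes

Enumerating the 4 paths from V_0 to V_2 and testing each for blocking by {V_3}:
Path 1: V_0 → V_5 ← V_4 ← V_2
  V_5 is a collider here and neither V_5 nor any of its descendants is conditioned on, so the collider stays closed — the path is blocked at V_5.
Path 2: V_0 → V_5 ← V_2
  V_5 is a collider here and neither V_5 nor any of its descendants is conditioned on, so the collider stays closed — the path is blocked at V_5.
Path 3: V_0 → V_4 → V_5 ← V_2
  V_5 is a collider here and neither V_5 nor any of its descendants is conditioned on, so the collider stays closed — the path is blocked at V_5.
Path 4: V_0 → V_4 ← V_2
  V_4 is a collider here and neither V_4 nor any of its descendants is conditioned on, so the collider stays closed — the path is blocked at V_4.
All paths are blocked; V_0 ⊥ V_2 | {V_3} holds.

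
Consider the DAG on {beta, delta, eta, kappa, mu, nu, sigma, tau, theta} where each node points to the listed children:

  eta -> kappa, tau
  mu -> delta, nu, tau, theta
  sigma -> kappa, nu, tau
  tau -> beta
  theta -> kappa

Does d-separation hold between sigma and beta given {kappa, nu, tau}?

Yes

There are 5 undirected paths between sigma and beta; checking each against the conditioning set {kappa, nu, tau}:
  1. sigma → kappa ← eta → tau → beta — kappa:collider[open]; eta:fork[open]; tau:chain[blocks] ⇒ blocked
  2. sigma → kappa ← theta ← mu → tau → beta — kappa:collider[open]; theta:chain[open]; mu:fork[open]; tau:chain[blocks] ⇒ blocked
  3. sigma → tau → beta — tau:chain[blocks] ⇒ blocked
  4. sigma → nu ← mu → tau → beta — nu:collider[open]; mu:fork[open]; tau:chain[blocks] ⇒ blocked
  5. sigma → nu ← mu → theta → kappa ← eta → tau → beta — nu:collider[open]; mu:fork[open]; theta:chain[open]; kappa:collider[open]; eta:fork[open]; tau:chain[blocks] ⇒ blocked
All paths are blocked; sigma ⊥ beta | {kappa, nu, tau} holds.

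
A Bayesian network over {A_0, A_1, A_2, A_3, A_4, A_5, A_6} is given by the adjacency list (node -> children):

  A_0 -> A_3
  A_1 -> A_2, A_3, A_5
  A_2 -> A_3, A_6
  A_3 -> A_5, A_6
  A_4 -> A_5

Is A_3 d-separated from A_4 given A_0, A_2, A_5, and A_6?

4 paths connect A_3 and A_4; each must be blocked for d-separation to hold:
Path 1: A_3 → A_5 ← A_4
  A_5 is a collider and A_5 is conditioned on, which opens it — no node blocks this path, so it is active.
Path 2: A_3 → A_6 ← A_2 ← A_1 → A_5 ← A_4
  A_2 is a chain here and A_2 is conditioned on, so the path is blocked at A_2.
Path 3: A_3 ← A_1 → A_5 ← A_4
  A_1 is a fork and A_1 is not conditioned on; A_5 is a collider and A_5 is conditioned on, which opens it — no node blocks this path, so it is active.
Path 4: A_3 ← A_2 ← A_1 → A_5 ← A_4
  A_2 is a chain here and A_2 is conditioned on, so the path is blocked at A_2.
Since the path A_3 → A_5 ← A_4 is active, A_3 and A_4 are not d-separated given {A_0, A_2, A_5, A_6}.

No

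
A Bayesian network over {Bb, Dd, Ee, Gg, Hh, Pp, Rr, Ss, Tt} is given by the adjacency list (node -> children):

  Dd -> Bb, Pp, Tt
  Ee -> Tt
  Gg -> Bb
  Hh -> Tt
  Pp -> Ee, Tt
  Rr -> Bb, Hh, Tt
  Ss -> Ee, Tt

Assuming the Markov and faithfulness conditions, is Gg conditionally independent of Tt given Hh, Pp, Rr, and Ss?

We examine all 6 paths between Gg and Tt:
Path 1: Gg → Bb ← Dd → Pp → Ee ← Ss → Tt
  Bb is a collider here and neither Bb nor any of its descendants is conditioned on, so the collider stays closed — the path is blocked at Bb.
Path 2: Gg → Bb ← Dd → Pp → Ee → Tt
  Bb is a collider here and neither Bb nor any of its descendants is conditioned on, so the collider stays closed — the path is blocked at Bb.
Path 3: Gg → Bb ← Dd → Pp → Tt
  Bb is a collider here and neither Bb nor any of its descendants is conditioned on, so the collider stays closed — the path is blocked at Bb.
Path 4: Gg → Bb ← Dd → Tt
  Bb is a collider here and neither Bb nor any of its descendants is conditioned on, so the collider stays closed — the path is blocked at Bb.
Path 5: Gg → Bb ← Rr → Hh → Tt
  Bb is a collider here and neither Bb nor any of its descendants is conditioned on, so the collider stays closed — the path is blocked at Bb.
Path 6: Gg → Bb ← Rr → Tt
  Bb is a collider here and neither Bb nor any of its descendants is conditioned on, so the collider stays closed — the path is blocked at Bb.
Since every path is blocked, d-separation holds.

Yes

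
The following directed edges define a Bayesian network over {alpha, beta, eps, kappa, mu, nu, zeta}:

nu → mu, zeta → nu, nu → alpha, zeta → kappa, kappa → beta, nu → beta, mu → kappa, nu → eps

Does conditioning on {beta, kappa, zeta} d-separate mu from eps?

No

3 paths connect mu and eps; each must be blocked for d-separation to hold:
  1. mu ← nu → eps — nu:fork[open] ⇒ active
  2. mu → kappa → beta ← nu → eps — kappa:chain[blocks]; beta:collider[open]; nu:fork[open] ⇒ blocked
  3. mu → kappa ← zeta → nu → eps — kappa:collider[open]; zeta:fork[blocks]; nu:chain[open] ⇒ blocked
Since the path mu ← nu → eps is active, mu and eps are not d-separated given {beta, kappa, zeta}.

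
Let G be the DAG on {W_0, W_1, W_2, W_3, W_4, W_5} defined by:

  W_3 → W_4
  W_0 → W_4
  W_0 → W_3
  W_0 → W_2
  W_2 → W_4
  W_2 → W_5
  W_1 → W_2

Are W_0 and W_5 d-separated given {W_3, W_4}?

There are 3 undirected paths between W_0 and W_5; checking each against the conditioning set {W_3, W_4}:
Path 1: W_0 → W_3 → W_4 ← W_2 → W_5
  W_3 is a chain here and W_3 is conditioned on, so the path is blocked at W_3.
Path 2: W_0 → W_2 → W_5
  W_2 is a chain and W_2 is not conditioned on — no node blocks this path, so it is active.
Path 3: W_0 → W_4 ← W_2 → W_5
  W_4 is a collider and W_4 is conditioned on, which opens it; W_2 is a fork and W_2 is not conditioned on — no node blocks this path, so it is active.
At least one path is unblocked, so d-separation fails.

No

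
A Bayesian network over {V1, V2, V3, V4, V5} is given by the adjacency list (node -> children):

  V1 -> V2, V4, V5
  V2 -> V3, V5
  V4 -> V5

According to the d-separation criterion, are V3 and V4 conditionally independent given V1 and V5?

There are 4 undirected paths between V3 and V4; checking each against the conditioning set {V1, V5}:
Path 1: V3 ← V2 ← V1 → V4
  V1 is a fork here and V1 is conditioned on, so the path is blocked at V1.
Path 2: V3 ← V2 ← V1 → V5 ← V4
  V1 is a fork here and V1 is conditioned on, so the path is blocked at V1.
Path 3: V3 ← V2 → V5 ← V4
  V2 is a fork and V2 is not conditioned on; V5 is a collider and V5 is conditioned on, which opens it — no node blocks this path, so it is active.
Path 4: V3 ← V2 → V5 ← V1 → V4
  V1 is a fork here and V1 is conditioned on, so the path is blocked at V1.
Since the path V3 ← V2 → V5 ← V4 is active, V3 and V4 are not d-separated given {V1, V5}.

No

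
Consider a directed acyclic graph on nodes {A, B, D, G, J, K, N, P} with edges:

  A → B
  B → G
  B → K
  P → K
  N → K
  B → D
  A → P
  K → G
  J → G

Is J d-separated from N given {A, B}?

There are 3 undirected paths between J and N; checking each against the conditioning set {A, B}:
  1. J → G ← K ← N — G:collider[blocks]; K:chain[open] ⇒ blocked
  2. J → G ← B → K ← N — G:collider[blocks]; B:fork[blocks]; K:collider[blocks] ⇒ blocked
  3. J → G ← B ← A → P → K ← N — G:collider[blocks]; B:chain[blocks]; A:fork[blocks]; P:chain[open]; K:collider[blocks] ⇒ blocked
Since every path is blocked, d-separation holds.

Yes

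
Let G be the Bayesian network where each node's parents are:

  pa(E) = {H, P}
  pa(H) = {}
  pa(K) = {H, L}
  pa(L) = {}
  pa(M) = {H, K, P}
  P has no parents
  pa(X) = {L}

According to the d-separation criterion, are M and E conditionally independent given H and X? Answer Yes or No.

No

Enumerating the 3 paths from M to E and testing each for blocking by {H, X}:
  1. M ← P → E — P:fork[open] ⇒ active
  2. M ← K ← H → E — K:chain[open]; H:fork[blocks] ⇒ blocked
  3. M ← H → E — H:fork[blocks] ⇒ blocked
At least one path is unblocked, so d-separation fails.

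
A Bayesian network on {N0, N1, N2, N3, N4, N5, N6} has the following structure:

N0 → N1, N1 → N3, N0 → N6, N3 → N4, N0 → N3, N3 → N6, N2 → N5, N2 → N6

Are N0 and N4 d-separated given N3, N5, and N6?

Yes — N0 and N4 are d-separated given {N3, N5, N6}.

Enumerating the 3 paths from N0 to N4 and testing each for blocking by {N3, N5, N6}:
  1. N0 → N1 → N3 → N4 — N1:chain[open]; N3:chain[blocks] ⇒ blocked
  2. N0 → N6 ← N3 → N4 — N6:collider[open]; N3:fork[blocks] ⇒ blocked
  3. N0 → N3 → N4 — N3:chain[blocks] ⇒ blocked
Every path is blocked, so N0 and N4 are d-separated given {N3, N5, N6}.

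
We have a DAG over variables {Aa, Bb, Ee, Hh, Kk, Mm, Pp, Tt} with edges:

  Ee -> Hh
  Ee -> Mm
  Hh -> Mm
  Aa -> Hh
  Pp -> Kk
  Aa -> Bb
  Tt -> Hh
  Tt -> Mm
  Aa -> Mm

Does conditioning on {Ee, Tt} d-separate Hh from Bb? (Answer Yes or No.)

No

Enumerating the 4 paths from Hh to Bb and testing each for blocking by {Ee, Tt}:
Path 1: Hh ← Ee → Mm ← Aa → Bb
  Ee is a fork here and Ee is conditioned on, so the path is blocked at Ee.
Path 2: Hh → Mm ← Aa → Bb
  Mm is a collider here and neither Mm nor any of its descendants is conditioned on, so the collider stays closed — the path is blocked at Mm.
Path 3: Hh ← Aa → Bb
  Aa is a fork and Aa is not conditioned on — no node blocks this path, so it is active.
Path 4: Hh ← Tt → Mm ← Aa → Bb
  Tt is a fork here and Tt is conditioned on, so the path is blocked at Tt.
Since the path Hh ← Aa → Bb is active, Hh and Bb are not d-separated given {Ee, Tt}.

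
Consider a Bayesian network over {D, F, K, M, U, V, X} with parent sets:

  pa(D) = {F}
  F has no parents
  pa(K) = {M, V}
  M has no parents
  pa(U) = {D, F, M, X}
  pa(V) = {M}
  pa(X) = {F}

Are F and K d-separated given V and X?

We examine all 6 paths between F and K:
  1. F → D → U ← M → K — D:chain[open]; U:collider[blocks]; M:fork[open] ⇒ blocked
  2. F → D → U ← M → V → K — D:chain[open]; U:collider[blocks]; M:fork[open]; V:chain[blocks] ⇒ blocked
  3. F → U ← M → K — U:collider[blocks]; M:fork[open] ⇒ blocked
  4. F → U ← M → V → K — U:collider[blocks]; M:fork[open]; V:chain[blocks] ⇒ blocked
  5. F → X → U ← M → K — X:chain[blocks]; U:collider[blocks]; M:fork[open] ⇒ blocked
  6. F → X → U ← M → V → K — X:chain[blocks]; U:collider[blocks]; M:fork[open]; V:chain[blocks] ⇒ blocked
All paths are blocked; F ⊥ K | {V, X} holds.

Yes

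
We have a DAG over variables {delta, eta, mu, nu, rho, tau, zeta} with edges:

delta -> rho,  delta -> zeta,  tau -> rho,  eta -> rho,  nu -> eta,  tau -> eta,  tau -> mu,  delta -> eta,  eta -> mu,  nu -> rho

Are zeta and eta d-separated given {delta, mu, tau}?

Yes

There are 5 undirected paths between zeta and eta; checking each against the conditioning set {delta, mu, tau}:
  1. zeta ← delta → eta — delta:fork[blocks] ⇒ blocked
  2. zeta ← delta → rho ← tau → eta — delta:fork[blocks]; rho:collider[blocks]; tau:fork[blocks] ⇒ blocked
  3. zeta ← delta → rho ← tau → mu ← eta — delta:fork[blocks]; rho:collider[blocks]; tau:fork[blocks]; mu:collider[open] ⇒ blocked
  4. zeta ← delta → rho ← eta — delta:fork[blocks]; rho:collider[blocks] ⇒ blocked
  5. zeta ← delta → rho ← nu → eta — delta:fork[blocks]; rho:collider[blocks]; nu:fork[open] ⇒ blocked
All paths are blocked; zeta ⊥ eta | {delta, mu, tau} holds.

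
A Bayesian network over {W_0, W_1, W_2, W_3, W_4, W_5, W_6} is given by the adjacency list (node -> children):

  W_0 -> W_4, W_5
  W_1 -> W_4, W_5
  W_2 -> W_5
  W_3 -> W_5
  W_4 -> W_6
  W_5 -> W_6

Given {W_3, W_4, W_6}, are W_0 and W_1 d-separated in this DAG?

No — W_0 and W_1 are not d-separated given {W_3, W_4, W_6}.

There are 4 undirected paths between W_0 and W_1; checking each against the conditioning set {W_3, W_4, W_6}:
  1. W_0 → W_4 ← W_1 — W_4:collider[open] ⇒ active
  2. W_0 → W_4 → W_6 ← W_5 ← W_1 — W_4:chain[blocks]; W_6:collider[open]; W_5:chain[open] ⇒ blocked
  3. W_0 → W_5 ← W_1 — W_5:collider[open] ⇒ active
  4. W_0 → W_5 → W_6 ← W_4 ← W_1 — W_5:chain[open]; W_6:collider[open]; W_4:chain[blocks] ⇒ blocked
At least one path is unblocked, so d-separation fails.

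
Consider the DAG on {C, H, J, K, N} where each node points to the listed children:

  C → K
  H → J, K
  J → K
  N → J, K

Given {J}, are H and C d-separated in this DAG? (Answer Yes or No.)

Yes — H and C are d-separated given {J}.

There are 3 undirected paths between H and C; checking each against the conditioning set {J}:
Path 1: H → K ← C
  K is a collider here and neither K nor any of its descendants is conditioned on, so the collider stays closed — the path is blocked at K.
Path 2: H → J → K ← C
  J is a chain here and J is conditioned on, so the path is blocked at J.
Path 3: H → J ← N → K ← C
  K is a collider here and neither K nor any of its descendants is conditioned on, so the collider stays closed — the path is blocked at K.
Every path is blocked, so H and C are d-separated given {J}.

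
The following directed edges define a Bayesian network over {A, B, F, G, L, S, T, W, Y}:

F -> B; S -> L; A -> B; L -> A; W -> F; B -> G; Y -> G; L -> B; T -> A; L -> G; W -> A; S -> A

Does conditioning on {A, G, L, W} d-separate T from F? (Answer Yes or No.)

6 paths connect T and F; each must be blocked for d-separation to hold:
Path 1: T → A ← L → B ← F
  L is a fork here and L is conditioned on, so the path is blocked at L.
Path 2: T → A ← L → G ← B ← F
  L is a fork here and L is conditioned on, so the path is blocked at L.
Path 3: T → A → B ← F
  A is a chain here and A is conditioned on, so the path is blocked at A.
Path 4: T → A ← W → F
  W is a fork here and W is conditioned on, so the path is blocked at W.
Path 5: T → A ← S → L → B ← F
  L is a chain here and L is conditioned on, so the path is blocked at L.
Path 6: T → A ← S → L → G ← B ← F
  L is a chain here and L is conditioned on, so the path is blocked at L.
All paths are blocked; T ⊥ F | {A, G, L, W} holds.

Yes — T and F are d-separated given {A, G, L, W}.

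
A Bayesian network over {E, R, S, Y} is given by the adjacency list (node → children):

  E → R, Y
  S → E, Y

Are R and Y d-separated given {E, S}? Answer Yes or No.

There are 2 undirected paths between R and Y; checking each against the conditioning set {E, S}:
  1. R ← E ← S → Y — E:chain[blocks]; S:fork[blocks] ⇒ blocked
  2. R ← E → Y — E:fork[blocks] ⇒ blocked
Every path is blocked, so R and Y are d-separated given {E, S}.

Yes — R and Y are d-separated given {E, S}.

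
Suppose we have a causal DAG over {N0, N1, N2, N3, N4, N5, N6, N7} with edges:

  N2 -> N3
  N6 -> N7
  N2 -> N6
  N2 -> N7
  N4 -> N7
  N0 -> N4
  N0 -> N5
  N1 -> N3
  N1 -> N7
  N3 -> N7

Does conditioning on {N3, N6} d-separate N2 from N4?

Enumerating the 4 paths from N2 to N4 and testing each for blocking by {N3, N6}:
  1. N2 → N7 ← N4 — N7:collider[blocks] ⇒ blocked
  2. N2 → N6 → N7 ← N4 — N6:chain[blocks]; N7:collider[blocks] ⇒ blocked
  3. N2 → N3 → N7 ← N4 — N3:chain[blocks]; N7:collider[blocks] ⇒ blocked
  4. N2 → N3 ← N1 → N7 ← N4 — N3:collider[open]; N1:fork[open]; N7:collider[blocks] ⇒ blocked
Since every path is blocked, d-separation holds.

Yes — N2 and N4 are d-separated given {N3, N6}.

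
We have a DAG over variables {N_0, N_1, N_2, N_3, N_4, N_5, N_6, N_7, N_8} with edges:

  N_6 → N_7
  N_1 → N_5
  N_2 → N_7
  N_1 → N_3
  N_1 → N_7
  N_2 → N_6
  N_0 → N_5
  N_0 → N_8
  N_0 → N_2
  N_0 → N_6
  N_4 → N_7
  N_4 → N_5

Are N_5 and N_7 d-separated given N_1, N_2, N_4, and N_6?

Yes

6 paths connect N_5 and N_7; each must be blocked for d-separation to hold:
Path 1: N_5 ← N_1 → N_7
  N_1 is a fork here and N_1 is conditioned on, so the path is blocked at N_1.
Path 2: N_5 ← N_4 → N_7
  N_4 is a fork here and N_4 is conditioned on, so the path is blocked at N_4.
Path 3: N_5 ← N_0 → N_6 ← N_2 → N_7
  N_2 is a fork here and N_2 is conditioned on, so the path is blocked at N_2.
Path 4: N_5 ← N_0 → N_6 → N_7
  N_6 is a chain here and N_6 is conditioned on, so the path is blocked at N_6.
Path 5: N_5 ← N_0 → N_2 → N_6 → N_7
  N_2 is a chain here and N_2 is conditioned on, so the path is blocked at N_2.
Path 6: N_5 ← N_0 → N_2 → N_7
  N_2 is a chain here and N_2 is conditioned on, so the path is blocked at N_2.
All paths are blocked; N_5 ⊥ N_7 | {N_1, N_2, N_4, N_6} holds.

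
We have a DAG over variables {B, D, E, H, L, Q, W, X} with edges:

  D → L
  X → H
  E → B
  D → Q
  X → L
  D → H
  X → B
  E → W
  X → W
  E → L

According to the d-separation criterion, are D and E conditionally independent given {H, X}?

Enumerating the 6 paths from D to E and testing each for blocking by {H, X}:
  1. D → H ← X → L ← E — H:collider[open]; X:fork[blocks]; L:collider[blocks] ⇒ blocked
  2. D → H ← X → W ← E — H:collider[open]; X:fork[blocks]; W:collider[blocks] ⇒ blocked
  3. D → H ← X → B ← E — H:collider[open]; X:fork[blocks]; B:collider[blocks] ⇒ blocked
  4. D → L ← X → W ← E — L:collider[blocks]; X:fork[blocks]; W:collider[blocks] ⇒ blocked
  5. D → L ← X → B ← E — L:collider[blocks]; X:fork[blocks]; B:collider[blocks] ⇒ blocked
  6. D → L ← E — L:collider[blocks] ⇒ blocked
All paths are blocked; D ⊥ E | {H, X} holds.

Yes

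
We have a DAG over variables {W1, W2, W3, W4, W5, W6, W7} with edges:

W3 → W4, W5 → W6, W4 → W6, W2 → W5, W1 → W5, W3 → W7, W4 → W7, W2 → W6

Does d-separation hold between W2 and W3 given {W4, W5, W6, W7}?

Yes

Enumerating the 4 paths from W2 to W3 and testing each for blocking by {W4, W5, W6, W7}:
  1. W2 → W6 ← W4 ← W3 — W6:collider[open]; W4:chain[blocks] ⇒ blocked
  2. W2 → W6 ← W4 → W7 ← W3 — W6:collider[open]; W4:fork[blocks]; W7:collider[open] ⇒ blocked
  3. W2 → W5 → W6 ← W4 ← W3 — W5:chain[blocks]; W6:collider[open]; W4:chain[blocks] ⇒ blocked
  4. W2 → W5 → W6 ← W4 → W7 ← W3 — W5:chain[blocks]; W6:collider[open]; W4:fork[blocks]; W7:collider[open] ⇒ blocked
Since every path is blocked, d-separation holds.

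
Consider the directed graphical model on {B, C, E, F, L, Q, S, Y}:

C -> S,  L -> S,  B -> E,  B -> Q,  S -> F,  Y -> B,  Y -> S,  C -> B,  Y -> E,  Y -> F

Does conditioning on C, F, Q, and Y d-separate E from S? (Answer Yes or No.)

Yes

There are 6 undirected paths between E and S; checking each against the conditioning set {C, F, Q, Y}:
Path 1: E ← B ← C → S
  C is a fork here and C is conditioned on, so the path is blocked at C.
Path 2: E ← B ← Y → F ← S
  Y is a fork here and Y is conditioned on, so the path is blocked at Y.
Path 3: E ← B ← Y → S
  Y is a fork here and Y is conditioned on, so the path is blocked at Y.
Path 4: E ← Y → B ← C → S
  Y is a fork here and Y is conditioned on, so the path is blocked at Y.
Path 5: E ← Y → F ← S
  Y is a fork here and Y is conditioned on, so the path is blocked at Y.
Path 6: E ← Y → S
  Y is a fork here and Y is conditioned on, so the path is blocked at Y.
Since every path is blocked, d-separation holds.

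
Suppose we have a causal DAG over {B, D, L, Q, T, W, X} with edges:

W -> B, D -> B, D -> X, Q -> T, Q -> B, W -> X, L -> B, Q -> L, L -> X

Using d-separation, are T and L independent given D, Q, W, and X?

Yes

There are 4 undirected paths between T and L; checking each against the conditioning set {D, Q, W, X}:
  1. T ← Q → B ← W → X ← L — Q:fork[blocks]; B:collider[blocks]; W:fork[blocks]; X:collider[open] ⇒ blocked
  2. T ← Q → B ← D → X ← L — Q:fork[blocks]; B:collider[blocks]; D:fork[blocks]; X:collider[open] ⇒ blocked
  3. T ← Q → B ← L — Q:fork[blocks]; B:collider[blocks] ⇒ blocked
  4. T ← Q → L — Q:fork[blocks] ⇒ blocked
All paths are blocked; T ⊥ L | {D, Q, W, X} holds.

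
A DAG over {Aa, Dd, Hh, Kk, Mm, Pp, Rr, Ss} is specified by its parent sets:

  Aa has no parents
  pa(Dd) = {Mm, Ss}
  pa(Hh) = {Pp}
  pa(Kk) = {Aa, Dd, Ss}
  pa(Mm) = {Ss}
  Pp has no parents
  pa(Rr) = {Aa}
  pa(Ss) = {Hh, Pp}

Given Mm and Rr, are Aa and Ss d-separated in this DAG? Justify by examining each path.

There are 3 undirected paths between Aa and Ss; checking each against the conditioning set {Mm, Rr}:
Path 1: Aa → Kk ← Ss
  Kk is a collider here and neither Kk nor any of its descendants is conditioned on, so the collider stays closed — the path is blocked at Kk.
Path 2: Aa → Kk ← Dd ← Ss
  Kk is a collider here and neither Kk nor any of its descendants is conditioned on, so the collider stays closed — the path is blocked at Kk.
Path 3: Aa → Kk ← Dd ← Mm ← Ss
  Kk is a collider here and neither Kk nor any of its descendants is conditioned on, so the collider stays closed — the path is blocked at Kk.
Every path is blocked, so Aa and Ss are d-separated given {Mm, Rr}.

Yes — Aa and Ss are d-separated given {Mm, Rr}.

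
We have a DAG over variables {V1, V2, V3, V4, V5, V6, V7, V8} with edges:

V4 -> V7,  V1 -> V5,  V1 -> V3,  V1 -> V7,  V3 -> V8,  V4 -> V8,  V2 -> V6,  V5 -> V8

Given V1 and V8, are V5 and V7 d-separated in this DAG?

4 paths connect V5 and V7; each must be blocked for d-separation to hold:
Path 1: V5 ← V1 → V3 → V8 ← V4 → V7
  V1 is a fork here and V1 is conditioned on, so the path is blocked at V1.
Path 2: V5 ← V1 → V7
  V1 is a fork here and V1 is conditioned on, so the path is blocked at V1.
Path 3: V5 → V8 ← V3 ← V1 → V7
  V1 is a fork here and V1 is conditioned on, so the path is blocked at V1.
Path 4: V5 → V8 ← V4 → V7
  V8 is a collider and V8 is conditioned on, which opens it; V4 is a fork and V4 is not conditioned on — no node blocks this path, so it is active.
Because an active path exists, V5 and V7 are not d-separated.

No — V5 and V7 are not d-separated given {V1, V8}.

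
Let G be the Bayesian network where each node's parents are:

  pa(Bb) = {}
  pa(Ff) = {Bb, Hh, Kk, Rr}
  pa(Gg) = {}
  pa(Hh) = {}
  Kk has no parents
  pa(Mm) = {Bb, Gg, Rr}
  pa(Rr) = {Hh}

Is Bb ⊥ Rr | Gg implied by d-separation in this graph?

Yes

Enumerating the 3 paths from Bb to Rr and testing each for blocking by {Gg}:
Path 1: Bb → Mm ← Rr
  Mm is a collider here and neither Mm nor any of its descendants is conditioned on, so the collider stays closed — the path is blocked at Mm.
Path 2: Bb → Ff ← Rr
  Ff is a collider here and neither Ff nor any of its descendants is conditioned on, so the collider stays closed — the path is blocked at Ff.
Path 3: Bb → Ff ← Hh → Rr
  Ff is a collider here and neither Ff nor any of its descendants is conditioned on, so the collider stays closed — the path is blocked at Ff.
Every path is blocked, so Bb and Rr are d-separated given {Gg}.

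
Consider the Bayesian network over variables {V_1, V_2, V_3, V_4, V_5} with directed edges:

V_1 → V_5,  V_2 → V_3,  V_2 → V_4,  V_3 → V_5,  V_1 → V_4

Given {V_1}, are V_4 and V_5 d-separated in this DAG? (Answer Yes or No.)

We examine all 2 paths between V_4 and V_5:
Path 1: V_4 ← V_2 → V_3 → V_5
  V_2 is a fork and V_2 is not conditioned on; V_3 is a chain and V_3 is not conditioned on — no node blocks this path, so it is active.
Path 2: V_4 ← V_1 → V_5
  V_1 is a fork here and V_1 is conditioned on, so the path is blocked at V_1.
At least one path is unblocked, so d-separation fails.

No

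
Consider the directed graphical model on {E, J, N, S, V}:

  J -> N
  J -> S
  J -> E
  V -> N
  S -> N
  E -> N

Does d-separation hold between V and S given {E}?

Yes

Enumerating the 3 paths from V to S and testing each for blocking by {E}:
Path 1: V → N ← J → S
  N is a collider here and neither N nor any of its descendants is conditioned on, so the collider stays closed — the path is blocked at N.
Path 2: V → N ← E ← J → S
  N is a collider here and neither N nor any of its descendants is conditioned on, so the collider stays closed — the path is blocked at N.
Path 3: V → N ← S
  N is a collider here and neither N nor any of its descendants is conditioned on, so the collider stays closed — the path is blocked at N.
All paths are blocked; V ⊥ S | {E} holds.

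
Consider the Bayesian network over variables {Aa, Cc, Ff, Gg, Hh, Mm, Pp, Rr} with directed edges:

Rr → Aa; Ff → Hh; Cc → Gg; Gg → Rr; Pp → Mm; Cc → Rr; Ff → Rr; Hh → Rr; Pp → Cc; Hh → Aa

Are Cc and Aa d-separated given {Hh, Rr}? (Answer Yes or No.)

6 paths connect Cc and Aa; each must be blocked for d-separation to hold:
Path 1: Cc → Gg → Rr → Aa
  Rr is a chain here and Rr is conditioned on, so the path is blocked at Rr.
Path 2: Cc → Gg → Rr ← Hh → Aa
  Hh is a fork here and Hh is conditioned on, so the path is blocked at Hh.
Path 3: Cc → Gg → Rr ← Ff → Hh → Aa
  Hh is a chain here and Hh is conditioned on, so the path is blocked at Hh.
Path 4: Cc → Rr → Aa
  Rr is a chain here and Rr is conditioned on, so the path is blocked at Rr.
Path 5: Cc → Rr ← Hh → Aa
  Hh is a fork here and Hh is conditioned on, so the path is blocked at Hh.
Path 6: Cc → Rr ← Ff → Hh → Aa
  Hh is a chain here and Hh is conditioned on, so the path is blocked at Hh.
Since every path is blocked, d-separation holds.

Yes — Cc and Aa are d-separated given {Hh, Rr}.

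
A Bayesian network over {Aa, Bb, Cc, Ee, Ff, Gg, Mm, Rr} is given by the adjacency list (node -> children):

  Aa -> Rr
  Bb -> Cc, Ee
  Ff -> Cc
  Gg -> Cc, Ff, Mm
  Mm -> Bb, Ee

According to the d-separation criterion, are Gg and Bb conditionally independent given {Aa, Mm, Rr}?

Yes

Enumerating the 4 paths from Gg to Bb and testing each for blocking by {Aa, Mm, Rr}:
Path 1: Gg → Mm → Bb
  Mm is a chain here and Mm is conditioned on, so the path is blocked at Mm.
Path 2: Gg → Mm → Ee ← Bb
  Mm is a chain here and Mm is conditioned on, so the path is blocked at Mm.
Path 3: Gg → Ff → Cc ← Bb
  Cc is a collider here and neither Cc nor any of its descendants is conditioned on, so the collider stays closed — the path is blocked at Cc.
Path 4: Gg → Cc ← Bb
  Cc is a collider here and neither Cc nor any of its descendants is conditioned on, so the collider stays closed — the path is blocked at Cc.
Since every path is blocked, d-separation holds.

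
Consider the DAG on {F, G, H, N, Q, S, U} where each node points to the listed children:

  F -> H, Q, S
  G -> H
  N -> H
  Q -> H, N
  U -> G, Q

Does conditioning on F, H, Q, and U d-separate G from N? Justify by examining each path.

No

Enumerating the 6 paths from G to N and testing each for blocking by {F, H, Q, U}:
Path 1: G ← U → Q → N
  U is a fork here and U is conditioned on, so the path is blocked at U.
Path 2: G ← U → Q ← F → H ← N
  U is a fork here and U is conditioned on, so the path is blocked at U.
Path 3: G ← U → Q → H ← N
  U is a fork here and U is conditioned on, so the path is blocked at U.
Path 4: G → H ← N
  H is a collider and H is conditioned on, which opens it — no node blocks this path, so it is active.
Path 5: G → H ← F → Q → N
  F is a fork here and F is conditioned on, so the path is blocked at F.
Path 6: G → H ← Q → N
  Q is a fork here and Q is conditioned on, so the path is blocked at Q.
Because an active path exists, G and N are not d-separated.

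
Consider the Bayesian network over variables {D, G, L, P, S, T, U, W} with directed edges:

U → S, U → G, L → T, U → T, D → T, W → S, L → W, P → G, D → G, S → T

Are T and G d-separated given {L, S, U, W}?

There are 4 undirected paths between T and G; checking each against the conditioning set {L, S, U, W}:
Path 1: T ← D → G
  D is a fork and D is not conditioned on — no node blocks this path, so it is active.
Path 2: T ← U → G
  U is a fork here and U is conditioned on, so the path is blocked at U.
Path 3: T ← L → W → S ← U → G
  L is a fork here and L is conditioned on, so the path is blocked at L.
Path 4: T ← S ← U → G
  S is a chain here and S is conditioned on, so the path is blocked at S.
Because an active path exists, T and G are not d-separated.

No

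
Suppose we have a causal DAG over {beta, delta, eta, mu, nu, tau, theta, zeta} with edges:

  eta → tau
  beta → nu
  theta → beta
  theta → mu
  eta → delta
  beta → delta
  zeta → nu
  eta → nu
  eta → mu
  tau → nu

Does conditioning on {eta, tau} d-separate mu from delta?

Enumerating the 6 paths from mu to delta and testing each for blocking by {eta, tau}:
Path 1: mu ← theta → beta → nu ← tau ← eta → delta
  nu is a collider here and neither nu nor any of its descendants is conditioned on, so the collider stays closed — the path is blocked at nu.
Path 2: mu ← theta → beta → nu ← eta → delta
  nu is a collider here and neither nu nor any of its descendants is conditioned on, so the collider stays closed — the path is blocked at nu.
Path 3: mu ← theta → beta → delta
  theta is a fork and theta is not conditioned on; beta is a chain and beta is not conditioned on — no node blocks this path, so it is active.
Path 4: mu ← eta → nu ← beta → delta
  eta is a fork here and eta is conditioned on, so the path is blocked at eta.
Path 5: mu ← eta → tau → nu ← beta → delta
  eta is a fork here and eta is conditioned on, so the path is blocked at eta.
Path 6: mu ← eta → delta
  eta is a fork here and eta is conditioned on, so the path is blocked at eta.
At least one path is unblocked, so d-separation fails.

No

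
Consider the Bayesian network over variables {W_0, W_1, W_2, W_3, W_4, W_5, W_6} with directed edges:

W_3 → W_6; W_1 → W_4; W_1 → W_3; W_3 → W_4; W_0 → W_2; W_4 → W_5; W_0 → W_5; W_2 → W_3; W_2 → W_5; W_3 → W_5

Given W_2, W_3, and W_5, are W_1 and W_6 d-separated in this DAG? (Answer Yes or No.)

Yes

Enumerating the 5 paths from W_1 to W_6 and testing each for blocking by {W_2, W_3, W_5}:
  1. W_1 → W_3 → W_6 — W_3:chain[blocks] ⇒ blocked
  2. W_1 → W_4 → W_5 ← W_0 → W_2 → W_3 → W_6 — W_4:chain[open]; W_5:collider[open]; W_0:fork[open]; W_2:chain[blocks]; W_3:chain[blocks] ⇒ blocked
  3. W_1 → W_4 → W_5 ← W_3 → W_6 — W_4:chain[open]; W_5:collider[open]; W_3:fork[blocks] ⇒ blocked
  4. W_1 → W_4 → W_5 ← W_2 → W_3 → W_6 — W_4:chain[open]; W_5:collider[open]; W_2:fork[blocks]; W_3:chain[blocks] ⇒ blocked
  5. W_1 → W_4 ← W_3 → W_6 — W_4:collider[open]; W_3:fork[blocks] ⇒ blocked
Since every path is blocked, d-separation holds.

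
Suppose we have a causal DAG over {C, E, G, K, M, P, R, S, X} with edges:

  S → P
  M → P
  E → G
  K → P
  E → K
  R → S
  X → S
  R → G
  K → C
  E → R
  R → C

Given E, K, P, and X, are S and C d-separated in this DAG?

We examine all 6 paths between S and C:
  1. S → P ← K → C — P:collider[open]; K:fork[blocks] ⇒ blocked
  2. S → P ← K ← E → R → C — P:collider[open]; K:chain[blocks]; E:fork[blocks]; R:chain[open] ⇒ blocked
  3. S → P ← K ← E → G ← R → C — P:collider[open]; K:chain[blocks]; E:fork[blocks]; G:collider[blocks]; R:fork[open] ⇒ blocked
  4. S ← R → C — R:fork[open] ⇒ active
  5. S ← R ← E → K → C — R:chain[open]; E:fork[blocks]; K:chain[blocks] ⇒ blocked
  6. S ← R → G ← E → K → C — R:fork[open]; G:collider[blocks]; E:fork[blocks]; K:chain[blocks] ⇒ blocked
Since the path S ← R → C is active, S and C are not d-separated given {E, K, P, X}.

No — S and C are not d-separated given {E, K, P, X}.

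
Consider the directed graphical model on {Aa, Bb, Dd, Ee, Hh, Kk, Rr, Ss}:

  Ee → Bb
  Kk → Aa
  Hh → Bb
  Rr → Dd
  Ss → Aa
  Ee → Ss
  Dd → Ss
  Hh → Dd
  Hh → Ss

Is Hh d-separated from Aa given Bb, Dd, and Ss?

Yes

There are 3 undirected paths between Hh and Aa; checking each against the conditioning set {Bb, Dd, Ss}:
Path 1: Hh → Ss → Aa
  Ss is a chain here and Ss is conditioned on, so the path is blocked at Ss.
Path 2: Hh → Dd → Ss → Aa
  Dd is a chain here and Dd is conditioned on, so the path is blocked at Dd.
Path 3: Hh → Bb ← Ee → Ss → Aa
  Ss is a chain here and Ss is conditioned on, so the path is blocked at Ss.
All paths are blocked; Hh ⊥ Aa | {Bb, Dd, Ss} holds.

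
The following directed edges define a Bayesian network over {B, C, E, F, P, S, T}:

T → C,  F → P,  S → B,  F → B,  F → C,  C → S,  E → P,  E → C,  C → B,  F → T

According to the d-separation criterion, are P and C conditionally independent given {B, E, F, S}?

Yes

5 paths connect P and C; each must be blocked for d-separation to hold:
  1. P ← F → T → C — F:fork[blocks]; T:chain[open] ⇒ blocked
  2. P ← F → B ← S ← C — F:fork[blocks]; B:collider[open]; S:chain[blocks] ⇒ blocked
  3. P ← F → B ← C — F:fork[blocks]; B:collider[open] ⇒ blocked
  4. P ← F → C — F:fork[blocks] ⇒ blocked
  5. P ← E → C — E:fork[blocks] ⇒ blocked
Every path is blocked, so P and C are d-separated given {B, E, F, S}.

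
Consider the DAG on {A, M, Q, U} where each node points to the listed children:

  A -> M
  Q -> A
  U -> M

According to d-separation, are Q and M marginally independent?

There is one path between Q and M:
Path 1: Q → A → M
  A is a chain and A is not conditioned on — no node blocks this path, so it is active.
Since the path Q → A → M is active, Q and M are not d-separated given ∅.

No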